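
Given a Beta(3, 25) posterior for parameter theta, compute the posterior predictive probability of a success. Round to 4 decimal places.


For a Beta-Bernoulli model, the predictive probability is the mean:
P(success) = 3/(3+25) = 3/28 = 0.1071

0.1071


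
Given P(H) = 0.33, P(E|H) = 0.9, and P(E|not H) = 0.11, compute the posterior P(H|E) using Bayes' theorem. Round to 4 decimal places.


By Bayes' theorem: P(H|E) = P(E|H)*P(H) / P(E)
P(E) = P(E|H)*P(H) + P(E|not H)*P(not H)
P(E) = 0.9*0.33 + 0.11*0.67 = 0.3707
P(H|E) = 0.9*0.33 / 0.3707 = 0.8012

0.8012


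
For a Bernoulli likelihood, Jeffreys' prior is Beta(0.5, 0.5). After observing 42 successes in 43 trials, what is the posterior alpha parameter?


Jeffreys' prior for Bernoulli is Beta(0.5, 0.5).
Posterior is Beta(0.5 + k, 0.5 + n - k).
Posterior alpha = 0.5 + k = 0.5 + 42 = 42.5

42.5


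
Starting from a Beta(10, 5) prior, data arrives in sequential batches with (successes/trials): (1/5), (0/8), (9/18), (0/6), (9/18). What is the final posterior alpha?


In sequential Bayesian updating, we sum all successes.
Total successes = 19
Final alpha = 10 + 19 = 29

29


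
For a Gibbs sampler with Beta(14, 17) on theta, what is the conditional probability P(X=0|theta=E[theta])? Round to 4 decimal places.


E[theta] = 14/(14+17) = 0.4516
P(X=0|theta) = 1 - theta = 0.5484

0.5484


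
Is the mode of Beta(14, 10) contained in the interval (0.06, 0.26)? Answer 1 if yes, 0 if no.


Mode = (a-1)/(a+b-2) = 13/22 = 0.5909
Interval: (0.06, 0.26)
Contains mode? 0

0


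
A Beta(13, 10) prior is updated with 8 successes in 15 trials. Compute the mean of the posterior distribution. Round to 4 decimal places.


After update: Beta(21, 17)
Mean = 21 / (21 + 17) = 21 / 38
= 0.5526

0.5526


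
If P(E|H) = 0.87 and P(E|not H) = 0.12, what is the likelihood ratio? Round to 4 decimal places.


Likelihood ratio = P(E|H) / P(E|not H)
= 0.87 / 0.12
= 7.25

7.25


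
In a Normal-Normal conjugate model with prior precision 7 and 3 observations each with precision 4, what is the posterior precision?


Posterior precision = prior precision + n * observation precision
= 7 + 3 * 4
= 7 + 12 = 19

19


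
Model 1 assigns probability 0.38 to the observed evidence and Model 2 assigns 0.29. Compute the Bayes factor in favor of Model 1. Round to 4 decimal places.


BF = P(data|M1) / P(data|M2)
= 0.38 / 0.29 = 1.3103

1.3103


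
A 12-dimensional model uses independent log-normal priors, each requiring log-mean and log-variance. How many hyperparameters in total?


Per parameter: 2 (log-mean and log-variance).
Total = 12 * 2 = 24

24


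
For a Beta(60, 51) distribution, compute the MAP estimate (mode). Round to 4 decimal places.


MAP = mode = (a-1)/(a+b-2)
= (60-1)/(60+51-2)
= 59/109 = 0.5413

0.5413


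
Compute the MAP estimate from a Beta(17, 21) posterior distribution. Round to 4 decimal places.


MAP = mode of Beta distribution
= (alpha - 1)/(alpha + beta - 2)
= (17-1)/(17+21-2)
= 16/36 = 0.4444

0.4444


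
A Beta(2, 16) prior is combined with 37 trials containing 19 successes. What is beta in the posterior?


In conjugate updating:
beta_posterior = beta_prior + (n - k)
= 16 + (37 - 19)
= 16 + 18 = 34

34


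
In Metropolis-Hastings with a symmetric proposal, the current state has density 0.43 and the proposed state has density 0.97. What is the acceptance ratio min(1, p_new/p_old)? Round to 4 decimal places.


Ratio = p_new / p_old = 0.97 / 0.43 = 2.2558
Acceptance = min(1, 2.2558) = 1.0

1.0


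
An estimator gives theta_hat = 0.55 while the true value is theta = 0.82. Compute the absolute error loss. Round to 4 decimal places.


The absolute error loss is |theta_hat - theta|
= |0.55 - 0.82|
= 0.27

0.27


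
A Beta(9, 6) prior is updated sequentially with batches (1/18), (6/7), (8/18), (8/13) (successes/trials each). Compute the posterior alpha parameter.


Sequential conjugate updating is equivalent to a single batch update.
Total successes across all batches = 23
alpha_posterior = alpha_prior + total_successes = 9 + 23
= 32

32


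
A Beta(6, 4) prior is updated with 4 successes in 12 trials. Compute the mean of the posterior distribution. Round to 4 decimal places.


After update: Beta(10, 12)
Mean = 10 / (10 + 12) = 10 / 22
= 0.4545

0.4545


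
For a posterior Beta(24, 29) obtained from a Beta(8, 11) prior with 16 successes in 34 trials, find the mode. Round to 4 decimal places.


Mode = (alpha - 1) / (alpha + beta - 2)
= 23 / 51
= 0.451

0.451


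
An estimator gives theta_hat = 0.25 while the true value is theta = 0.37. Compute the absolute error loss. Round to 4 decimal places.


The absolute error loss is |theta_hat - theta|
= |0.25 - 0.37|
= 0.12

0.12


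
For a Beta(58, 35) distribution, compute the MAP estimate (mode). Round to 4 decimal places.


MAP = mode = (a-1)/(a+b-2)
= (58-1)/(58+35-2)
= 57/91 = 0.6264

0.6264


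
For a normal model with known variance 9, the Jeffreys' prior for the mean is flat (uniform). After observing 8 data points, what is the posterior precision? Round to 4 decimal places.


Jeffreys' prior for normal mean (known variance) is flat.
Prior precision = 0.
Posterior precision = prior_prec + n/sigma^2 = 0 + 8/9
= 0.8889

0.8889


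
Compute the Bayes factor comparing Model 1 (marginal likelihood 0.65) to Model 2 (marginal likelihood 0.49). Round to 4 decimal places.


BF12 = marginal likelihood of M1 / marginal likelihood of M2
= 0.65/0.49
= 1.3265

1.3265


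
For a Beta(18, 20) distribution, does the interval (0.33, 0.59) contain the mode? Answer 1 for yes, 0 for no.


Mode of Beta(a,b) = (a-1)/(a+b-2)
= (18-1)/(18+20-2) = 0.4722
Check: 0.33 <= 0.4722 <= 0.59?
Result: 1

1


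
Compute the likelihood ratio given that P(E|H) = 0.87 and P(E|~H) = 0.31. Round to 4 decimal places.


LR = P(E|H) / P(E|~H)
= 0.87 / 0.31 = 2.8065

2.8065


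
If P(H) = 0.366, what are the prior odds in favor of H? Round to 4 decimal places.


Prior odds = P(H) / (1 - P(H))
= 0.366 / 0.634
= 0.5773

0.5773


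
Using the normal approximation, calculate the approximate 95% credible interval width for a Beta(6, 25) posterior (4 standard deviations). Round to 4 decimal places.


Var(Beta) = 6*25/(31^2 * 32) = 0.0049
SD = 0.0698
Width ~ 4*SD = 0.2794

0.2794


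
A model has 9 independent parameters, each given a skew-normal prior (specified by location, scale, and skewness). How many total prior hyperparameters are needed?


Each skew-normal prior needs 3 hyperparameters (location, scale, and skewness).
Total = 3 * 9 = 27

27


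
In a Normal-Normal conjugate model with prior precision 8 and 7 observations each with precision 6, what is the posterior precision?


Posterior precision = prior precision + n * observation precision
= 8 + 7 * 6
= 8 + 42 = 50

50


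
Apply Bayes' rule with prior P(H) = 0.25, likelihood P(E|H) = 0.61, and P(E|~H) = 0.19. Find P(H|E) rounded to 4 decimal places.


Step 1: Compute marginal P(E) = P(E|H)P(H) + P(E|~H)P(~H)
= 0.61*0.25 + 0.19*0.75 = 0.295
Step 2: P(H|E) = P(E|H)P(H)/P(E) = 0.1525/0.295
= 0.5169

0.5169


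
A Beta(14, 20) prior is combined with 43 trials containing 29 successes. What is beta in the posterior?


In conjugate updating:
beta_posterior = beta_prior + (n - k)
= 20 + (43 - 29)
= 20 + 14 = 34

34


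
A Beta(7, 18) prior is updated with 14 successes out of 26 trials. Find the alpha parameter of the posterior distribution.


In the Beta-Binomial conjugate update:
alpha_post = alpha_prior + successes
= 7 + 14
= 21

21


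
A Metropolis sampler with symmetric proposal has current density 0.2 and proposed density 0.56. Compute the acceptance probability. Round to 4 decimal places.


For symmetric proposals, acceptance = min(1, pi(x*)/pi(x))
= min(1, 0.56/0.2)
= min(1, 2.8) = 1.0

1.0


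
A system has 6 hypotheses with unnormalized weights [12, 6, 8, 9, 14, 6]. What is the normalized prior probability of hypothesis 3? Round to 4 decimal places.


The normalized prior is the weight divided by the total.
Total weight = 55
P(H3) = 8 / 55 = 0.1455

0.1455


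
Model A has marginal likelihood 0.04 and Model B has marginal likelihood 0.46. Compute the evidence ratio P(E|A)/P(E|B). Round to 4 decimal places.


Evidence ratio = P(E|A) / P(E|B)
= 0.04 / 0.46
= 0.087

0.087


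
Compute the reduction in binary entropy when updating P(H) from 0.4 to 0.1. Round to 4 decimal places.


H_before = -p*log2(p) - (1-p)*log2(1-p) for p=0.4: 0.971
H_after for p=0.1: 0.469
Reduction = 0.971 - 0.469 = 0.502

0.502


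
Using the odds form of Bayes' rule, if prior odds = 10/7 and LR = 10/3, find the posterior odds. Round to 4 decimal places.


Bayes' rule in odds form: posterior odds = prior odds * LR
= (10 * 10) / (7 * 3)
= 100/21 = 4.7619

4.7619


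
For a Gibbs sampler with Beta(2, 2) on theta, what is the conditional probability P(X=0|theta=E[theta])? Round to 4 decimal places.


E[theta] = 2/(2+2) = 0.5
P(X=0|theta) = 1 - theta = 0.5

0.5


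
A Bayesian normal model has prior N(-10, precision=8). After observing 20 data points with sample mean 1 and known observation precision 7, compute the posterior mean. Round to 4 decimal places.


Posterior mean = (prior_precision * prior_mean + n * data_precision * data_mean) / (prior_precision + n * data_precision)
Numerator = 8*-10 + 20*7*1 = 60
Denominator = 8 + 20*7 = 148
Posterior mean = 0.4054

0.4054


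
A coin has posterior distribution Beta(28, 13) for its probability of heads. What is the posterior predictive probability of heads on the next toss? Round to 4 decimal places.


Posterior predictive = E[theta] = alpha/(alpha+beta)
= 28/41
= 0.6829

0.6829


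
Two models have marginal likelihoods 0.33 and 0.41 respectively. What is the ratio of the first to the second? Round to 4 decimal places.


Evidence ratio = 0.33 / 0.41
= 0.8049

0.8049


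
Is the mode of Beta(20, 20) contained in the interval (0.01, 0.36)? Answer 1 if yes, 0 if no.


Mode = (a-1)/(a+b-2) = 19/38 = 0.5
Interval: (0.01, 0.36)
Contains mode? 0

0


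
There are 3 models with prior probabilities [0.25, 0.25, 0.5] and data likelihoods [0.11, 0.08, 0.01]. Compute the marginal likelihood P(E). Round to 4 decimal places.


P(E) = sum over models of P(M_i) * P(E|M_i)
= 0.25*0.11 + 0.25*0.08 + 0.5*0.01
= 0.0525

0.0525


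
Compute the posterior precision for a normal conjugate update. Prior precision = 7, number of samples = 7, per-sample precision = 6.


tau_post = tau_0 + n * tau
= 7 + 7 * 6 = 49

49


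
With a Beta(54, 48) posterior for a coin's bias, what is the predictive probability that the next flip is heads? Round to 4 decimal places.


The predictive probability equals the posterior mean.
P(next = heads) = alpha / (alpha + beta)
= 54 / 102 = 0.5294

0.5294


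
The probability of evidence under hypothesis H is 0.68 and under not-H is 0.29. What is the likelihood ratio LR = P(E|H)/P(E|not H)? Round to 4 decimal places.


LR = 0.68 / 0.29
= 2.3448

2.3448


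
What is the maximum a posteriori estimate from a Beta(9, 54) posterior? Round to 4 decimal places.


The MAP estimate equals the mode of the distribution.
Mode of Beta(a,b) = (a-1)/(a+b-2)
= 8/61
= 0.1311

0.1311


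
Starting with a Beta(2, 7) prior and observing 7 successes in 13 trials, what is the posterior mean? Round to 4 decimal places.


Posterior parameters: alpha = 2 + 7 = 9
beta = 7 + 6 = 13
Posterior mean = alpha / (alpha + beta) = 9 / 22
= 0.4091

0.4091


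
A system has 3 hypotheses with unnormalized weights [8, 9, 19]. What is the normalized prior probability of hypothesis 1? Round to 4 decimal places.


The normalized prior is the weight divided by the total.
Total weight = 36
P(H1) = 8 / 36 = 0.2222

0.2222


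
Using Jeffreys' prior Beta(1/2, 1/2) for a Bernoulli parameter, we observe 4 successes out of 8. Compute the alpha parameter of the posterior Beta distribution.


Conjugate update: Beta(0.5 + k, 0.5 + n - k).
k = 4, n - k = 4
Posterior alpha = 0.5 + k = 0.5 + 4 = 4.5

4.5


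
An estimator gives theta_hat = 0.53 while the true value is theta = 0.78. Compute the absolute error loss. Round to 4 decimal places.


The absolute error loss is |theta_hat - theta|
= |0.53 - 0.78|
= 0.25

0.25


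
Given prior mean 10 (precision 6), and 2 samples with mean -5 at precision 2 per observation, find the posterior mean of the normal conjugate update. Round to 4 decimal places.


The posterior mean is a precision-weighted average of prior and data.
Post. prec. = 6 + 4 = 10
Post. mean = (60 + -20)/10 = 40/10 = 4.0

4.0


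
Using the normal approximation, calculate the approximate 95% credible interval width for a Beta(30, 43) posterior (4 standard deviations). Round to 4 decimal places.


Var(Beta) = 30*43/(73^2 * 74) = 0.0033
SD = 0.0572
Width ~ 4*SD = 0.2288

0.2288


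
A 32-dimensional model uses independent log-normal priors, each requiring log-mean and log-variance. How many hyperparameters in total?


Per parameter: 2 (log-mean and log-variance).
Total = 32 * 2 = 64

64


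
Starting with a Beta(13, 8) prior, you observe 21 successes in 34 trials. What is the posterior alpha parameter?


For a Beta-Binomial conjugate model:
Posterior alpha = prior alpha + number of successes
= 13 + 21 = 34

34


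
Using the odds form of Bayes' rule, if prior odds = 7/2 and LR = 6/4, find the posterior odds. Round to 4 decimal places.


Bayes' rule in odds form: posterior odds = prior odds * LR
= (7 * 6) / (2 * 4)
= 42/8 = 5.25

5.25


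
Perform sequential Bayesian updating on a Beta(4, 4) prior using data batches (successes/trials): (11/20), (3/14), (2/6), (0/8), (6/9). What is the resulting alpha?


Accumulate successes: 22
Posterior alpha = prior alpha + sum of successes
= 4 + 22 = 26

26


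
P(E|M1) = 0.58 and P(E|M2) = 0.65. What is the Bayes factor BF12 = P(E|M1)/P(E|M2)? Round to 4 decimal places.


Bayes factor BF12 = P(E|M1) / P(E|M2)
= 0.58 / 0.65
= 0.8923

0.8923


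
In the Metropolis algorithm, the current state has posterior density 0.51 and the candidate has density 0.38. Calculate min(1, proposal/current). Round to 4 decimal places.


Ratio = 0.38/0.51 = 0.7451
Acceptance probability = min(1, 0.7451)
= 0.7451

0.7451


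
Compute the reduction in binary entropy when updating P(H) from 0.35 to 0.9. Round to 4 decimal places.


H_before = -p*log2(p) - (1-p)*log2(1-p) for p=0.35: 0.9341
H_after for p=0.9: 0.469
Reduction = 0.9341 - 0.469 = 0.4651

0.4651


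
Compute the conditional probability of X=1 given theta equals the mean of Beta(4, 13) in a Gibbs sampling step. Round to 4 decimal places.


Mean of Beta(4, 13) = 0.2353
P(X=1 | theta=0.2353) = 0.2353

0.2353


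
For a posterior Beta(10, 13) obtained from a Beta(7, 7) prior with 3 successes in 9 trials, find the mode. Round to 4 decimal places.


Mode = (alpha - 1) / (alpha + beta - 2)
= 9 / 21
= 0.4286

0.4286


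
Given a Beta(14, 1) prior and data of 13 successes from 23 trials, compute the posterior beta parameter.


Number of failures = 23 - 13 = 10
Posterior beta = 1 + 10 = 11

11


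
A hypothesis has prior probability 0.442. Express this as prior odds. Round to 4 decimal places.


Odds = P(H) / P(not H) = 0.442 / 0.558
= 0.7921

0.7921


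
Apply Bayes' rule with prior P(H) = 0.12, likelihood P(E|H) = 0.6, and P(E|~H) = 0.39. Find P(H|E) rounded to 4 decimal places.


Step 1: Compute marginal P(E) = P(E|H)P(H) + P(E|~H)P(~H)
= 0.6*0.12 + 0.39*0.88 = 0.4152
Step 2: P(H|E) = P(E|H)P(H)/P(E) = 0.072/0.4152
= 0.1734

0.1734


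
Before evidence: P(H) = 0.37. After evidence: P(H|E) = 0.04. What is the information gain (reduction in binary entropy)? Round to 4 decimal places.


Prior entropy = 0.9507
Posterior entropy = 0.2423
Information gain = 0.9507 - 0.2423 = 0.7084

0.7084


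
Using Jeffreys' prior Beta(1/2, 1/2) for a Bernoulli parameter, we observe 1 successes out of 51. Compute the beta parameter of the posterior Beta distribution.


Conjugate update: Beta(0.5 + k, 0.5 + n - k).
k = 1, n - k = 50
Posterior beta = 0.5 + (n - k) = 0.5 + 50 = 50.5

50.5


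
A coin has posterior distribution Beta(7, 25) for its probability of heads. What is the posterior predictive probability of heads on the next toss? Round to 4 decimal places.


Posterior predictive = E[theta] = alpha/(alpha+beta)
= 7/32
= 0.2188

0.2188


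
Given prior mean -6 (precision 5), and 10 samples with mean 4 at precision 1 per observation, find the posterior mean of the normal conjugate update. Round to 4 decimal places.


The posterior mean is a precision-weighted average of prior and data.
Post. prec. = 5 + 10 = 15
Post. mean = (-30 + 40)/15 = 10/15 = 0.6667

0.6667


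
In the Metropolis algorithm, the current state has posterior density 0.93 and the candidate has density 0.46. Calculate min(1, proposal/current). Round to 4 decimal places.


Ratio = 0.46/0.93 = 0.4946
Acceptance probability = min(1, 0.4946)
= 0.4946

0.4946


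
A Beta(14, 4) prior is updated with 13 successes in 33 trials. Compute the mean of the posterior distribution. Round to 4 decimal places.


After update: Beta(27, 24)
Mean = 27 / (27 + 24) = 27 / 51
= 0.5294

0.5294


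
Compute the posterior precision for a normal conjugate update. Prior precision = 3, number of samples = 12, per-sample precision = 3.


tau_post = tau_0 + n * tau
= 3 + 12 * 3 = 39

39


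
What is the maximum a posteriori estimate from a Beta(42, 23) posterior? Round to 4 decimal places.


The MAP estimate equals the mode of the distribution.
Mode of Beta(a,b) = (a-1)/(a+b-2)
= 41/63
= 0.6508

0.6508


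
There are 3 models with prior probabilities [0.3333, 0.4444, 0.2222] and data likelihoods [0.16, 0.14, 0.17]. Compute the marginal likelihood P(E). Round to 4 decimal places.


P(E) = sum over models of P(M_i) * P(E|M_i)
= 0.3333*0.16 + 0.4444*0.14 + 0.2222*0.17
= 0.1533

0.1533


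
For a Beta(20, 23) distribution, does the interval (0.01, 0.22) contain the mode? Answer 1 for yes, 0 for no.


Mode of Beta(a,b) = (a-1)/(a+b-2)
= (20-1)/(20+23-2) = 0.4634
Check: 0.01 <= 0.4634 <= 0.22?
Result: 0

0


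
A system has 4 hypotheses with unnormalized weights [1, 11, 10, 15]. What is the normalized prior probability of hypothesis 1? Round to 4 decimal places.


The normalized prior is the weight divided by the total.
Total weight = 37
P(H1) = 1 / 37 = 0.027

0.027


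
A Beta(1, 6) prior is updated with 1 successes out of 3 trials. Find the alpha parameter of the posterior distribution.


In the Beta-Binomial conjugate update:
alpha_post = alpha_prior + successes
= 1 + 1
= 2

2


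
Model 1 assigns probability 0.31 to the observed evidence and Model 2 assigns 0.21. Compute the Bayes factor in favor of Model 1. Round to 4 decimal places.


BF = P(data|M1) / P(data|M2)
= 0.31 / 0.21 = 1.4762

1.4762


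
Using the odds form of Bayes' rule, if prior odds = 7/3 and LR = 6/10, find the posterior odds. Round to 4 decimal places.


Bayes' rule in odds form: posterior odds = prior odds * LR
= (7 * 6) / (3 * 10)
= 42/30 = 1.4

1.4


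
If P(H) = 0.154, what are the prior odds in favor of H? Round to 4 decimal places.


Prior odds = P(H) / (1 - P(H))
= 0.154 / 0.846
= 0.182

0.182


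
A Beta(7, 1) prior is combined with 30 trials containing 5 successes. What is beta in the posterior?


In conjugate updating:
beta_posterior = beta_prior + (n - k)
= 1 + (30 - 5)
= 1 + 25 = 26

26


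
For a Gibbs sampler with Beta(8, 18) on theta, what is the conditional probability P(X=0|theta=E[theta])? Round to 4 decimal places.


E[theta] = 8/(8+18) = 0.3077
P(X=0|theta) = 1 - theta = 0.6923

0.6923


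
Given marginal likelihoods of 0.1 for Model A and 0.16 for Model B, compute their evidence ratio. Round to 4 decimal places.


Ratio = ML(A) / ML(B) = 0.1/0.16
= 0.625

0.625


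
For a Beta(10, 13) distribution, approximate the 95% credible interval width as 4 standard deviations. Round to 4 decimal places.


Variance of Beta(a,b) = ab / ((a+b)^2 * (a+b+1))
= 10*13 / ((23)^2 * 24)
= 0.0102
SD = sqrt(0.0102) = 0.1012
Width = 4 * SD = 0.4048

0.4048


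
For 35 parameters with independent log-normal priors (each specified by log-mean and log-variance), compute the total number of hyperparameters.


A log-normal prior has 2 hyperparameters per parameter.
Total = 35 * 2 = 70

70


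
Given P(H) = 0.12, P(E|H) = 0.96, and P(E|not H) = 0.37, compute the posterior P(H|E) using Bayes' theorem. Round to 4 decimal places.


By Bayes' theorem: P(H|E) = P(E|H)*P(H) / P(E)
P(E) = P(E|H)*P(H) + P(E|not H)*P(not H)
P(E) = 0.96*0.12 + 0.37*0.88 = 0.4408
P(H|E) = 0.96*0.12 / 0.4408 = 0.2613

0.2613


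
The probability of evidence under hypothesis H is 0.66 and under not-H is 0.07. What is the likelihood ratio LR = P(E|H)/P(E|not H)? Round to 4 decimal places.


LR = 0.66 / 0.07
= 9.4286

9.4286


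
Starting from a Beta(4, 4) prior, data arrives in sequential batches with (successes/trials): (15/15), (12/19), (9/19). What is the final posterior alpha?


In sequential Bayesian updating, we sum all successes.
Total successes = 36
Final alpha = 4 + 36 = 40

40


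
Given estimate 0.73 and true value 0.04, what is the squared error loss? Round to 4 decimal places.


Squared error = (estimate - true)^2
Difference = 0.69
Loss = 0.69^2 = 0.4761

0.4761


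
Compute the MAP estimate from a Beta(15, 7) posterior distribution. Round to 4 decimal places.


MAP = mode of Beta distribution
= (alpha - 1)/(alpha + beta - 2)
= (15-1)/(15+7-2)
= 14/20 = 0.7

0.7


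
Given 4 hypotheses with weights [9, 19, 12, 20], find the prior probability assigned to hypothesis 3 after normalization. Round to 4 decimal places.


To normalize, divide each weight by the sum of all weights.
Sum = 60
Prior(H3) = 12/60 = 0.2

0.2


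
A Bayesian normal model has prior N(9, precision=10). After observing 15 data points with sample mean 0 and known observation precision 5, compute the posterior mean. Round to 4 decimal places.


Posterior mean = (prior_precision * prior_mean + n * data_precision * data_mean) / (prior_precision + n * data_precision)
Numerator = 10*9 + 15*5*0 = 90
Denominator = 10 + 15*5 = 85
Posterior mean = 1.0588

1.0588


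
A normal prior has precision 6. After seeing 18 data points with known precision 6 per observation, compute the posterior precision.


In the conjugate normal model, precisions add:
tau_posterior = tau_prior + n * tau_data
= 6 + 18*6 = 114

114


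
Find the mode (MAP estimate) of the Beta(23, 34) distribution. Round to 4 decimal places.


For Beta(a,b) with a,b > 1:
Mode = (a-1)/(a+b-2) = (23-1)/(57-2)
= 22/55 = 0.4

0.4


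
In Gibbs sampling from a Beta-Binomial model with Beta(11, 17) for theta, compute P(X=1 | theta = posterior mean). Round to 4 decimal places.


Posterior mean = alpha/(alpha+beta) = 11/28 = 0.3929
P(X=1|theta=mean) = theta = 0.3929

0.3929


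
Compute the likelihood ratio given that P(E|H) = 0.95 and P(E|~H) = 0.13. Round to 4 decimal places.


LR = P(E|H) / P(E|~H)
= 0.95 / 0.13 = 7.3077

7.3077


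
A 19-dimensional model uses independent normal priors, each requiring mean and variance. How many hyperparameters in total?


Per parameter: 2 (mean and variance).
Total = 19 * 2 = 38

38


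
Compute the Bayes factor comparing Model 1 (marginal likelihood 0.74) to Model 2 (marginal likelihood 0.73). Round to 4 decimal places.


BF12 = marginal likelihood of M1 / marginal likelihood of M2
= 0.74/0.73
= 1.0137

1.0137


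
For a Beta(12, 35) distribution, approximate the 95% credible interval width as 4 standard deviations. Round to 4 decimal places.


Variance of Beta(a,b) = ab / ((a+b)^2 * (a+b+1))
= 12*35 / ((47)^2 * 48)
= 0.004
SD = sqrt(0.004) = 0.0629
Width = 4 * SD = 0.2517

0.2517


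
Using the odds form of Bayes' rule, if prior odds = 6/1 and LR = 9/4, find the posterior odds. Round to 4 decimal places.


Bayes' rule in odds form: posterior odds = prior odds * LR
= (6 * 9) / (1 * 4)
= 54/4 = 13.5

13.5


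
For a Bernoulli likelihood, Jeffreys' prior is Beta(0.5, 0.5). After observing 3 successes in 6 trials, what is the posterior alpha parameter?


Jeffreys' prior for Bernoulli is Beta(0.5, 0.5).
Posterior is Beta(0.5 + k, 0.5 + n - k).
Posterior alpha = 0.5 + k = 0.5 + 3 = 3.5

3.5


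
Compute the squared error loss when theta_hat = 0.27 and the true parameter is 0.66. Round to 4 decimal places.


L = (theta_hat - theta_true)^2
= (0.27 - 0.66)^2
= -0.39^2 = 0.1521

0.1521


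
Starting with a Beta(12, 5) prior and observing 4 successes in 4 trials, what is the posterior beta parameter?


Posterior beta = prior beta + failures
Failures = 4 - 4 = 0
beta_post = 5 + 0 = 5

5


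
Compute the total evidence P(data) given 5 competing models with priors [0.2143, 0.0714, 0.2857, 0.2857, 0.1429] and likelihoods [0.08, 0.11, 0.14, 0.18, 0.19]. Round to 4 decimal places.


Marginal likelihood = sum P(model_i) * P(data|model_i)
Model 1: 0.2143 * 0.08 = 0.0171
Model 2: 0.0714 * 0.11 = 0.0079
Model 3: 0.2857 * 0.14 = 0.04
Model 4: 0.2857 * 0.18 = 0.0514
Model 5: 0.1429 * 0.19 = 0.0272
Total = 0.1436

0.1436


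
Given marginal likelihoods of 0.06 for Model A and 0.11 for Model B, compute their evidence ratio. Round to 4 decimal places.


Ratio = ML(A) / ML(B) = 0.06/0.11
= 0.5455

0.5455


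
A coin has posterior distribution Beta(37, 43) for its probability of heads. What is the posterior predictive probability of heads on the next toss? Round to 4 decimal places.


Posterior predictive = E[theta] = alpha/(alpha+beta)
= 37/80
= 0.4625

0.4625


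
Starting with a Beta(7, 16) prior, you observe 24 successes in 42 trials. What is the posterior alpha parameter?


For a Beta-Binomial conjugate model:
Posterior alpha = prior alpha + number of successes
= 7 + 24 = 31

31


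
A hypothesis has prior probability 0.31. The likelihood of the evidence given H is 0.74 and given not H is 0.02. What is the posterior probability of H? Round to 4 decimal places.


Using Bayes' theorem:
P(E) = 0.31 * 0.74 + 0.69 * 0.02
P(E) = 0.2432
P(H|E) = (0.31 * 0.74) / 0.2432 = 0.9433

0.9433


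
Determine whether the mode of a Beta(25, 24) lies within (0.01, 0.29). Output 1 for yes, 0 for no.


First find the mode: (a-1)/(a+b-2) = 0.5106
Is 0.5106 in (0.01, 0.29)? 0

0


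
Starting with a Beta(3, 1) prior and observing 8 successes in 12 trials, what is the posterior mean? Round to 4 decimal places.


Posterior parameters: alpha = 3 + 8 = 11
beta = 1 + 4 = 5
Posterior mean = alpha / (alpha + beta) = 11 / 16
= 0.6875

0.6875


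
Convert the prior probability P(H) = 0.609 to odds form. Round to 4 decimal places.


P(not H) = 1 - 0.609 = 0.391
Odds = 0.609 / 0.391 = 1.5575

1.5575


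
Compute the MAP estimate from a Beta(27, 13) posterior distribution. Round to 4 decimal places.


MAP = mode of Beta distribution
= (alpha - 1)/(alpha + beta - 2)
= (27-1)/(27+13-2)
= 26/38 = 0.6842

0.6842


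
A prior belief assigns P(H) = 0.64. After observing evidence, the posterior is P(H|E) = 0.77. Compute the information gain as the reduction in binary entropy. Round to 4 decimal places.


H(prior) = -0.64*log2(0.64) - 0.36*log2(0.36)
= 0.9427
H(post) = -0.77*log2(0.77) - 0.23*log2(0.23)
= 0.778
IG = 0.9427 - 0.778 = 0.1647

0.1647


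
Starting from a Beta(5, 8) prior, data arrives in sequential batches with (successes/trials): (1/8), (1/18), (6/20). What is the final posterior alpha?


In sequential Bayesian updating, we sum all successes.
Total successes = 8
Final alpha = 5 + 8 = 13

13


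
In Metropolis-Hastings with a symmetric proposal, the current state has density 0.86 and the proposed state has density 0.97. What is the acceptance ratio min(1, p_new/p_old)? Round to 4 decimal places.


Ratio = p_new / p_old = 0.97 / 0.86 = 1.1279
Acceptance = min(1, 1.1279) = 1.0

1.0


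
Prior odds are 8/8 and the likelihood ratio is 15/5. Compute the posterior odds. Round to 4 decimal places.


Posterior odds = prior odds * likelihood ratio
= (8/8) * (15/5)
= 120 / 40
= 3.0

3.0


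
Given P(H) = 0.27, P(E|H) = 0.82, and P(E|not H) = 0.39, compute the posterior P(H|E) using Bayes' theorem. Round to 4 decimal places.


By Bayes' theorem: P(H|E) = P(E|H)*P(H) / P(E)
P(E) = P(E|H)*P(H) + P(E|not H)*P(not H)
P(E) = 0.82*0.27 + 0.39*0.73 = 0.5061
P(H|E) = 0.82*0.27 / 0.5061 = 0.4375

0.4375


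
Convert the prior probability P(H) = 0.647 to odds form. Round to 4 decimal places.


P(not H) = 1 - 0.647 = 0.353
Odds = 0.647 / 0.353 = 1.8329

1.8329


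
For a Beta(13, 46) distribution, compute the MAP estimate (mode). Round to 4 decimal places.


MAP = mode = (a-1)/(a+b-2)
= (13-1)/(13+46-2)
= 12/57 = 0.2105

0.2105


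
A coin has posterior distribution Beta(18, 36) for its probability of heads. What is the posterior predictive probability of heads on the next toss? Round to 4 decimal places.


Posterior predictive = E[theta] = alpha/(alpha+beta)
= 18/54
= 0.3333

0.3333


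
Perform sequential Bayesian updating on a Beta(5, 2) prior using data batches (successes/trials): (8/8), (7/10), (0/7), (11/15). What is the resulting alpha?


Accumulate successes: 26
Posterior alpha = prior alpha + sum of successes
= 5 + 26 = 31

31


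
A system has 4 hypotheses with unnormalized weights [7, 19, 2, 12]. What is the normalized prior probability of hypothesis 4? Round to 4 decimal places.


The normalized prior is the weight divided by the total.
Total weight = 40
P(H4) = 12 / 40 = 0.3

0.3


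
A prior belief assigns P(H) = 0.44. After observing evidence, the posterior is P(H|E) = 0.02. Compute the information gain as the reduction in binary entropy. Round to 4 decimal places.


H(prior) = -0.44*log2(0.44) - 0.56*log2(0.56)
= 0.9896
H(post) = -0.02*log2(0.02) - 0.98*log2(0.98)
= 0.1414
IG = 0.9896 - 0.1414 = 0.8481

0.8481


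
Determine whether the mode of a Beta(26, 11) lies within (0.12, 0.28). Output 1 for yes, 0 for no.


First find the mode: (a-1)/(a+b-2) = 0.7143
Is 0.7143 in (0.12, 0.28)? 0

0


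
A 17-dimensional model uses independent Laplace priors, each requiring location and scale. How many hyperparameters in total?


Per parameter: 2 (location and scale).
Total = 17 * 2 = 34

34


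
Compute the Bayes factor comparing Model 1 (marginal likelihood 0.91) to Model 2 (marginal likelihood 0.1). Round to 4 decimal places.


BF12 = marginal likelihood of M1 / marginal likelihood of M2
= 0.91/0.1
= 9.1

9.1


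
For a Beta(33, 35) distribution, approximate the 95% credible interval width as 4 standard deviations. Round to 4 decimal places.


Variance of Beta(a,b) = ab / ((a+b)^2 * (a+b+1))
= 33*35 / ((68)^2 * 69)
= 0.0036
SD = sqrt(0.0036) = 0.0602
Width = 4 * SD = 0.2407

0.2407


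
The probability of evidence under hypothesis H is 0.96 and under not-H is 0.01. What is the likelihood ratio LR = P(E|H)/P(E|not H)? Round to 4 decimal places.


LR = 0.96 / 0.01
= 96.0

96.0


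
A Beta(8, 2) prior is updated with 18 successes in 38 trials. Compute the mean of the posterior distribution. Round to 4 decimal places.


After update: Beta(26, 22)
Mean = 26 / (26 + 22) = 26 / 48
= 0.5417

0.5417


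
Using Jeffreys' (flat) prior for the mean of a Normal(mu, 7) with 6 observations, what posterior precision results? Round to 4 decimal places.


Flat prior means prior precision is 0.
Posterior precision = n / sigma^2 = 6/7 = 0.8571

0.8571


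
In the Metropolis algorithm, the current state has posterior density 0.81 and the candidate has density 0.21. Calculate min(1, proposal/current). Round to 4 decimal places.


Ratio = 0.21/0.81 = 0.2593
Acceptance probability = min(1, 0.2593)
= 0.2593

0.2593


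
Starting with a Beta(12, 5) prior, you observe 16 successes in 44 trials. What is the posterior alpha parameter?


For a Beta-Binomial conjugate model:
Posterior alpha = prior alpha + number of successes
= 12 + 16 = 28

28


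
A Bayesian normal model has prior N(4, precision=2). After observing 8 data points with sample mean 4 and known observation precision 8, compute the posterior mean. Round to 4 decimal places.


Posterior mean = (prior_precision * prior_mean + n * data_precision * data_mean) / (prior_precision + n * data_precision)
Numerator = 2*4 + 8*8*4 = 264
Denominator = 2 + 8*8 = 66
Posterior mean = 4.0

4.0


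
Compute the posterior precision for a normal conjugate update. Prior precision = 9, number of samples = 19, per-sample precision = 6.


tau_post = tau_0 + n * tau
= 9 + 19 * 6 = 123

123


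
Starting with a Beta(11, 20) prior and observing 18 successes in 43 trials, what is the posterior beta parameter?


Posterior beta = prior beta + failures
Failures = 43 - 18 = 25
beta_post = 20 + 25 = 45

45


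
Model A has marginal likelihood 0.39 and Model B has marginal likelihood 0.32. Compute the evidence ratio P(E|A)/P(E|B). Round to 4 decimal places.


Evidence ratio = P(E|A) / P(E|B)
= 0.39 / 0.32
= 1.2188

1.2188


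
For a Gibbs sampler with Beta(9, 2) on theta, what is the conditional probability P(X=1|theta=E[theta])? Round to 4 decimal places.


E[theta] = 9/(9+2) = 0.8182
P(X=1|theta) = theta = 0.8182

0.8182


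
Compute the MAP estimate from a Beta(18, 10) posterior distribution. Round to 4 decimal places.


MAP = mode of Beta distribution
= (alpha - 1)/(alpha + beta - 2)
= (18-1)/(18+10-2)
= 17/26 = 0.6538

0.6538


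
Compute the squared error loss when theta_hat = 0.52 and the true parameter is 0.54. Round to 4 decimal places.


L = (theta_hat - theta_true)^2
= (0.52 - 0.54)^2
= -0.02^2 = 0.0004

0.0004


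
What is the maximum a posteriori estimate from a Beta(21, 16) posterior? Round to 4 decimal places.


The MAP estimate equals the mode of the distribution.
Mode of Beta(a,b) = (a-1)/(a+b-2)
= 20/35
= 0.5714

0.5714


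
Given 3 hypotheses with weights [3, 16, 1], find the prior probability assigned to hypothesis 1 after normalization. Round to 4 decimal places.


To normalize, divide each weight by the sum of all weights.
Sum = 20
Prior(H1) = 3/20 = 0.15

0.15


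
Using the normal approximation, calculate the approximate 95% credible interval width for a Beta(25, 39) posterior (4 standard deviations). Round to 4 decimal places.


Var(Beta) = 25*39/(64^2 * 65) = 0.0037
SD = 0.0605
Width ~ 4*SD = 0.2421

0.2421


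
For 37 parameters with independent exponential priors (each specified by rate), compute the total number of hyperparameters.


A exponential prior has 1 hyperparameter per parameter.
Total = 37 * 1 = 37

37


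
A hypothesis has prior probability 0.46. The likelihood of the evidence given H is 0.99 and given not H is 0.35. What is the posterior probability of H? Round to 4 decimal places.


Using Bayes' theorem:
P(E) = 0.46 * 0.99 + 0.54 * 0.35
P(E) = 0.6444
P(H|E) = (0.46 * 0.99) / 0.6444 = 0.7067

0.7067


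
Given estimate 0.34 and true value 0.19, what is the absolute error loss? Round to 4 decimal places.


Absolute error = |estimate - true|
= |0.15| = 0.15

0.15


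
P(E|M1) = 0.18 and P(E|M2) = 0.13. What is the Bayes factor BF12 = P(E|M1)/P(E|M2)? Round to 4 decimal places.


Bayes factor BF12 = P(E|M1) / P(E|M2)
= 0.18 / 0.13
= 1.3846

1.3846


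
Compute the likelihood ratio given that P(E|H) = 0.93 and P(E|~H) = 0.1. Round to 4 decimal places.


LR = P(E|H) / P(E|~H)
= 0.93 / 0.1 = 9.3

9.3


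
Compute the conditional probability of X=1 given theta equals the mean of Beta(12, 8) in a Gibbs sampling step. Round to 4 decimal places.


Mean of Beta(12, 8) = 0.6
P(X=1 | theta=0.6) = 0.6

0.6


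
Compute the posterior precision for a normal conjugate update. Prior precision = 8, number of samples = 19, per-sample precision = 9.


tau_post = tau_0 + n * tau
= 8 + 19 * 9 = 179

179


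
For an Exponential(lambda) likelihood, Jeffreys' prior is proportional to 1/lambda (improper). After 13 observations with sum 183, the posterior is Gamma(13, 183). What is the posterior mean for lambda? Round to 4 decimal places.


Posterior = Gamma(n, sum_x) = Gamma(13, 183)
Posterior mean = shape/rate = 13/183
= 0.071

0.071


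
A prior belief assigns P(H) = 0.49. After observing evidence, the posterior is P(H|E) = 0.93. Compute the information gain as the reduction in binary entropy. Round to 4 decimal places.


H(prior) = -0.49*log2(0.49) - 0.51*log2(0.51)
= 0.9997
H(post) = -0.93*log2(0.93) - 0.07*log2(0.07)
= 0.3659
IG = 0.9997 - 0.3659 = 0.6338

0.6338


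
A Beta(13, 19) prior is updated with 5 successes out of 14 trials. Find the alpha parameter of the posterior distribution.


In the Beta-Binomial conjugate update:
alpha_post = alpha_prior + successes
= 13 + 5
= 18

18


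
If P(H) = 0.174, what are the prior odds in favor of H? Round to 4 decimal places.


Prior odds = P(H) / (1 - P(H))
= 0.174 / 0.826
= 0.2107

0.2107


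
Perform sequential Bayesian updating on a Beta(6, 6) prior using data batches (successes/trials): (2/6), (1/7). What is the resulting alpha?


Accumulate successes: 3
Posterior alpha = prior alpha + sum of successes
= 6 + 3 = 9

9


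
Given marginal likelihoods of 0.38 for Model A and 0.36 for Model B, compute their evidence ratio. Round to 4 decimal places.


Ratio = ML(A) / ML(B) = 0.38/0.36
= 1.0556

1.0556


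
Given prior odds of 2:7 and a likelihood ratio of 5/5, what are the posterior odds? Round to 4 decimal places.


Posterior odds = prior odds * LR
Prior odds = 2/7 = 0.2857
LR = 5/5 = 1.0
Posterior odds = 0.2857 * 1.0 = 0.2857

0.2857


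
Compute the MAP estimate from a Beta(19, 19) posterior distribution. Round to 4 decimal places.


MAP = mode of Beta distribution
= (alpha - 1)/(alpha + beta - 2)
= (19-1)/(19+19-2)
= 18/36 = 0.5

0.5


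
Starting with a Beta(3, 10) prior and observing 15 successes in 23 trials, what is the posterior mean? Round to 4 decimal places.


Posterior parameters: alpha = 3 + 15 = 18
beta = 10 + 8 = 18
Posterior mean = alpha / (alpha + beta) = 18 / 36
= 0.5

0.5


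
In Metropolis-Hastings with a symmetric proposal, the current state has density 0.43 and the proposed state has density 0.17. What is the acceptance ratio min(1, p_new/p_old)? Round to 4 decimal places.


Ratio = p_new / p_old = 0.17 / 0.43 = 0.3953
Acceptance = min(1, 0.3953) = 0.3953

0.3953


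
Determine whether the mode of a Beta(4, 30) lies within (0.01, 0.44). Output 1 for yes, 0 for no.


First find the mode: (a-1)/(a+b-2) = 0.0938
Is 0.0938 in (0.01, 0.44)? 1

1


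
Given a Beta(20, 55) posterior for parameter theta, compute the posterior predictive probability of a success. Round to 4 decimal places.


For a Beta-Bernoulli model, the predictive probability is the mean:
P(success) = 20/(20+55) = 20/75 = 0.2667

0.2667


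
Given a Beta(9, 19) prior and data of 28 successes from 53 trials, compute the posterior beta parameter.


Number of failures = 53 - 28 = 25
Posterior beta = 19 + 25 = 44

44


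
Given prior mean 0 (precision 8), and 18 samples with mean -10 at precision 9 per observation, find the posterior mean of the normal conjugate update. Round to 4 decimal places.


The posterior mean is a precision-weighted average of prior and data.
Post. prec. = 8 + 162 = 170
Post. mean = (0 + -1620)/170 = -1620/170 = -9.5294

-9.5294


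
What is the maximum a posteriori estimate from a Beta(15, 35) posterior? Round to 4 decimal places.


The MAP estimate equals the mode of the distribution.
Mode of Beta(a,b) = (a-1)/(a+b-2)
= 14/48
= 0.2917

0.2917
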